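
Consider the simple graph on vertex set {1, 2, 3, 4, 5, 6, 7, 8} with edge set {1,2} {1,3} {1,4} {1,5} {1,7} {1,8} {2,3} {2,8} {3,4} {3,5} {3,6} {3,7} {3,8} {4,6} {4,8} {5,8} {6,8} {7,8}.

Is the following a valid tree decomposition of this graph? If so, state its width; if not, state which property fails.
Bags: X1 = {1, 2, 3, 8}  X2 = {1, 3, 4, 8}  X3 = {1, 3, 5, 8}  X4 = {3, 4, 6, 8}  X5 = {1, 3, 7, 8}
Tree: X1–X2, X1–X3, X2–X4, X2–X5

Checking the three conditions: (i) the bags cover all of {1, 2, 3, 4, 5, 6, 7, 8}; (ii) for each edge, some bag contains both endpoints; (iii) the bags containing any fixed vertex form a subtree. All hold, so the decomposition is valid with width 4 − 1 = 3.

Yes; width 3.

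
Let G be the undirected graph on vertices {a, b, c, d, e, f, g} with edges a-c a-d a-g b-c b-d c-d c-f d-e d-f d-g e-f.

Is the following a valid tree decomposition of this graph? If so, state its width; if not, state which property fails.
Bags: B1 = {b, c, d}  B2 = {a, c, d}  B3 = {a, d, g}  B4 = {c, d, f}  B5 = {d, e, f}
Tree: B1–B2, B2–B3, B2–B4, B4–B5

Yes; width 2.

Vertex coverage: the bags together contain {a, b, c, d, e, f, g}, the full vertex set. Edge coverage: each edge of G has both endpoints in at least one bag. Running intersection: for every vertex, the bags containing it form a connected subtree. All three properties hold, so this is a valid tree decomposition of width max|bag| − 1 = 2, and hence tw(G) ≤ 2.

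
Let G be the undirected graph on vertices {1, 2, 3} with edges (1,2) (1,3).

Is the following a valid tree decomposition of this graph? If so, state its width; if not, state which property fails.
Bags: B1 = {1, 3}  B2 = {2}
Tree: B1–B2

No — edge (1,2) lies in no bag.

A tree decomposition must satisfy three properties: every vertex lies in some bag; for every edge, both endpoints lie together in some bag; and for every vertex, the bags containing it form a connected subtree. Here edge (1,2) lies in no bag, so the decomposition is invalid.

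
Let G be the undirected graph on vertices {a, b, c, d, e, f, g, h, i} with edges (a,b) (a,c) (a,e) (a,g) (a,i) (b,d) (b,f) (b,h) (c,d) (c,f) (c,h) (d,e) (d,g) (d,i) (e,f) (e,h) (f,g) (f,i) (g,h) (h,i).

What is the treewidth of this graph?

A width-4 tree decomposition is:
Bags: B1 = {a, d, e, f, h}  B2 = {a, d, f, g, h}  B3 = {a, b, d, f, h}  B4 = {a, c, d, f, h}  B5 = {a, d, f, h, i}
Tree: B1–B2, B2–B3, B3–B4, B4–B5
The largest bag has 5 vertices, giving width 4; this decomposition certifies tw(G) ≤ 4. For the lower bound: the 5 vertex sets {e,h}, {f,g}, {a,b}, {d}, {c} are disjoint, each induces a connected subgraph, and every pair is joined by at least one edge of G. Contracting each set to a single vertex therefore yields K_{5} as a minor, and since treewidth is minor-monotone, tw(G) ≥ tw(K_{5}) = 4. The upper and lower bounds meet at 4, so that is the treewidth.

4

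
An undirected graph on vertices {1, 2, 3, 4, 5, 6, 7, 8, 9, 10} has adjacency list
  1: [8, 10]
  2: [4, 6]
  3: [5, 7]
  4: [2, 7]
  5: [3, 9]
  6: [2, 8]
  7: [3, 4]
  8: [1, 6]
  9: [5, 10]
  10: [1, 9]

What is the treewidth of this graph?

A width-2 tree decomposition is:
Bags: B1 = {3, 5, 7}  B2 = {5, 7, 9}  B3 = {7, 9, 10}  B4 = {1, 7, 10}  B5 = {1, 7, 8}  B6 = {6, 7, 8}  B7 = {2, 6, 7}  B8 = {2, 4, 7}
Tree: B1–B2, B2–B3, B3–B4, B4–B5, B5–B6, B6–B7, B7–B8
The largest bag has 3 vertices, giving width 2; this decomposition certifies tw(G) ≤ 2. For the lower bound, G contains the cycle 7–3–5–9–10–1–8–6–2–4–7, so G is not a forest; only forests have treewidth ≤ 1, hence tw(G) ≥ 2. Hence tw(G) = 2 exactly.

2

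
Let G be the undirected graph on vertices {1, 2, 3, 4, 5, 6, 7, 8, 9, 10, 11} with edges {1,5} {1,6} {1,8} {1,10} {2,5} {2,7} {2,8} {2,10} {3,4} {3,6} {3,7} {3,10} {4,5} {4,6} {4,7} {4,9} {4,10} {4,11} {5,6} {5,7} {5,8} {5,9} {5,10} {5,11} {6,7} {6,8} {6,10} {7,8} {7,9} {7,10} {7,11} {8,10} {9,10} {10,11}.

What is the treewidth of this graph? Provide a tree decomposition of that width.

Every bag has size at most 5, so the width is 5 − 1 = 4 and tw(G) ≤ 4. Conversely, {3, 4, 6, 7, 10} is a clique of size 5, and the vertices of any clique must share a bag in every tree decomposition; so some bag has ≥ 5 vertices and tw(G) ≥ 4. Combining the bounds, tw(G) = 4.

Treewidth 4.
Bags: B1 = {4, 5, 6, 7, 10}  B2 = {3, 4, 6, 7, 10}  B3 = {5, 6, 7, 8, 10}  B4 = {2, 5, 7, 8, 10}  B5 = {1, 5, 6, 8, 10}  B6 = {4, 5, 7, 9, 10}  B7 = {4, 5, 7, 10, 11}
Tree: B1–B2, B1–B3, B3–B4, B3–B5, B1–B6, B1–B7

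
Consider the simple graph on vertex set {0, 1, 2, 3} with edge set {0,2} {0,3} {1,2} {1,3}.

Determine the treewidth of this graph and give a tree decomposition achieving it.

Treewidth 2.
One such decomposition:
Bags: B1 = {0, 1, 2}  B2 = {0, 1, 3}
Tree: B1–B2

Every bag has size at most 3, so the width is 3 − 1 = 2 and tw(G) ≤ 2. Since 0–2–1–3–0 is a cycle in G, G is not acyclic. Forests are exactly the graphs of treewidth ≤ 1, so tw(G) ≥ 2. The upper and lower bounds meet at 2, so that is the treewidth.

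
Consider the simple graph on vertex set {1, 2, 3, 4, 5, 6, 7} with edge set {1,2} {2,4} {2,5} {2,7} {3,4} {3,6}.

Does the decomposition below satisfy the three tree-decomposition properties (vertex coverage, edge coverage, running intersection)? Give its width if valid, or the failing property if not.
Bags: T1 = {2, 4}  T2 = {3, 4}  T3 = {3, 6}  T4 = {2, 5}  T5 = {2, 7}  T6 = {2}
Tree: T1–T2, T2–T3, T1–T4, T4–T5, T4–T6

No — vertex 1 appears in no bag.

A tree decomposition must satisfy three properties: every vertex lies in some bag; for every edge, both endpoints lie together in some bag; and for every vertex, the bags containing it form a connected subtree. Here vertex 1 appears in no bag, so the decomposition is invalid.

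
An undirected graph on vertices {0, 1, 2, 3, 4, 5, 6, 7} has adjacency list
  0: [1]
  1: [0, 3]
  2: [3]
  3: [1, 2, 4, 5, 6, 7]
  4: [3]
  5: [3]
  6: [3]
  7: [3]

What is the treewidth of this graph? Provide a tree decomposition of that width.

The largest bag has 2 vertices, giving width 1; this decomposition certifies tw(G) ≤ 1. Any graph with an edge has treewidth ≥ 1, and G has the edge 6–3. Therefore the treewidth is 1.

Treewidth 1.
One such decomposition:
Bags: B1 = {3, 6}  B2 = {1, 3}  B3 = {3, 4}  B4 = {2, 3}  B5 = {3, 5}  B6 = {0, 1}  B7 = {3, 7}
Tree: B1–B2, B2–B3, B3–B4, B3–B5, B2–B6, B3–B7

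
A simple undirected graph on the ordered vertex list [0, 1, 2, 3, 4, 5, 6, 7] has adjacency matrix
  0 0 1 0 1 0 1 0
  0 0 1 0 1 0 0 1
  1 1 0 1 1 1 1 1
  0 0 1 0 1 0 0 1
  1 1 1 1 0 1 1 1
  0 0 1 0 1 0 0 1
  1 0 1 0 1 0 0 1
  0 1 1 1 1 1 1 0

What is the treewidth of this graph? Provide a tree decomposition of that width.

Treewidth 3.
Bags: B1 = {2, 4, 6, 7}  B2 = {1, 2, 4, 7}  B3 = {2, 3, 4, 7}  B4 = {2, 4, 5, 7}  B5 = {0, 2, 4, 6}
Tree: B1–B2, B1–B3, B1–B4, B1–B5

Every bag has size at most 4, so the width is 4 − 1 = 3 and tw(G) ≤ 3. Conversely, {0, 2, 4, 6} is a clique of size 4, and the vertices of any clique must share a bag in every tree decomposition; so some bag has ≥ 4 vertices and tw(G) ≥ 3. Therefore the treewidth is 3.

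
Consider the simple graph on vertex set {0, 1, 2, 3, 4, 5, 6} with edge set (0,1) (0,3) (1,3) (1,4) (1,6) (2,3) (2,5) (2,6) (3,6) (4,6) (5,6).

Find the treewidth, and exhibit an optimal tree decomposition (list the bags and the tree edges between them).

Treewidth 2.
Bags: B1 = {1, 3, 6}  B2 = {2, 3, 6}  B3 = {2, 5, 6}  B4 = {0, 1, 3}  B5 = {1, 4, 6}
Tree: B1–B2, B2–B3, B1–B4, B1–B5

Each bag holds 3 vertices, so the decomposition has width 2, which upper-bounds the treewidth. For the lower bound, the 3 vertices {0, 1, 3} are pairwise adjacent, and any tree decomposition puts a clique entirely inside one bag — forcing width ≥ 2. The upper and lower bounds meet at 2, so that is the treewidth.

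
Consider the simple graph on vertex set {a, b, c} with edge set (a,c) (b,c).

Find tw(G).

1

A width-1 tree decomposition is:
Bags: B1 = {a, c}  B2 = {b, c}
Tree: B1–B2
Every bag has size at most 2, so the width is 2 − 1 = 1 and tw(G) ≤ 1. G has an edge, so its treewidth is at least 1. The upper and lower bounds meet at 1, so that is the treewidth.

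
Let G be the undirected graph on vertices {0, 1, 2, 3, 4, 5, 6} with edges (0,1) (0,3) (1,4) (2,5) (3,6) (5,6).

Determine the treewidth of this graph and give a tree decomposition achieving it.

Each bag holds 2 vertices, so the decomposition has width 1, which upper-bounds the treewidth. G has an edge, so its treewidth is at least 1. The upper and lower bounds meet at 1, so that is the treewidth.

Treewidth 1.
Bags: B1 = {2, 5}  B2 = {5, 6}  B3 = {3, 6}  B4 = {0, 3}  B5 = {0, 1}  B6 = {1, 4}
Tree: B1–B2, B2–B3, B3–B4, B4–B5, B5–B6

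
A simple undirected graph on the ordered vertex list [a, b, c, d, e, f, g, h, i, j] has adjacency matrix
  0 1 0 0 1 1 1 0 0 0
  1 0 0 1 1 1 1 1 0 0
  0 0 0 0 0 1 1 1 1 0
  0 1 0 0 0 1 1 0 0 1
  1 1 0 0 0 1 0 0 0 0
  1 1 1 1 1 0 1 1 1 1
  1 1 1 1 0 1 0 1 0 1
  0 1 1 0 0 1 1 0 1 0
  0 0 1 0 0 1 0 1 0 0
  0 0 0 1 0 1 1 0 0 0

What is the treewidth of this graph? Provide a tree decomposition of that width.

Every bag has size at most 4, so the width is 4 − 1 = 3 and tw(G) ≤ 3. Conversely, {d, f, g, j} is a clique of size 4, and the vertices of any clique must share a bag in every tree decomposition; so some bag has ≥ 4 vertices and tw(G) ≥ 3. Therefore the treewidth is 3.

Treewidth 3.
One such decomposition:
Bags: B1 = {b, f, g, h}  B2 = {c, f, g, h}  B3 = {b, d, f, g}  B4 = {a, b, f, g}  B5 = {d, f, g, j}  B6 = {a, b, e, f}  B7 = {c, f, h, i}
Tree: B1–B2, B1–B3, B1–B4, B3–B5, B4–B6, B2–B7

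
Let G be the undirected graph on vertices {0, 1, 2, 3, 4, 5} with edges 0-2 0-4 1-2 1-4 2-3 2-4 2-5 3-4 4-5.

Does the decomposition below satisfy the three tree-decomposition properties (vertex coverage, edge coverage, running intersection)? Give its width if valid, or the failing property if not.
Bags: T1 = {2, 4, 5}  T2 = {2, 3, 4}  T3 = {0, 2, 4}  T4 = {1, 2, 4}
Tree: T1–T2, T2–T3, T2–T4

Vertex coverage: the bags together contain {0, 1, 2, 3, 4, 5}, the full vertex set. Edge coverage: each edge of G has both endpoints in at least one bag. Running intersection: for every vertex, the bags containing it form a connected subtree. All three properties hold, so this is a valid tree decomposition of width max|bag| − 1 = 2, and hence tw(G) ≤ 2.

Yes; width 2.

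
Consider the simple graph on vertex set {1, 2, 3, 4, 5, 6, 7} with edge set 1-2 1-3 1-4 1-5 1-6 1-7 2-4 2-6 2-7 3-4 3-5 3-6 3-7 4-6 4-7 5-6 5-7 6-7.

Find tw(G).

4

A width-4 tree decomposition is:
Bags: B1 = {1, 3, 5, 6, 7}  B2 = {1, 3, 4, 6, 7}  B3 = {1, 2, 4, 6, 7}
Tree: B1–B2, B2–B3
Every bag has size at most 5, so the width is 5 − 1 = 4 and tw(G) ≤ 4. For the lower bound, the 5 vertices {1, 2, 4, 6, 7} are pairwise adjacent, and any tree decomposition puts a clique entirely inside one bag — forcing width ≥ 4. Hence tw(G) = 4 exactly.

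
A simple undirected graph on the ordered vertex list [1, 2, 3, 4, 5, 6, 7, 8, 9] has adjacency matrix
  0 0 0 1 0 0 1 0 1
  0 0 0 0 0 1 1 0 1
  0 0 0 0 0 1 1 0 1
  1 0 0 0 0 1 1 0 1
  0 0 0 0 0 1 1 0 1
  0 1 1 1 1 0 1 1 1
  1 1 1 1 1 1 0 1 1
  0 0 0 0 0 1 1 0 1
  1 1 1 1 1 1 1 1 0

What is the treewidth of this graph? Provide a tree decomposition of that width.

Each bag holds 4 vertices, so the decomposition has width 3, which upper-bounds the treewidth. Conversely, {1, 4, 7, 9} is a clique of size 4, and the vertices of any clique must share a bag in every tree decomposition; so some bag has ≥ 4 vertices and tw(G) ≥ 3. Therefore the treewidth is 3.

Treewidth 3.
One such decomposition:
Bags: B1 = {1, 4, 7, 9}  B2 = {4, 6, 7, 9}  B3 = {3, 6, 7, 9}  B4 = {2, 6, 7, 9}  B5 = {6, 7, 8, 9}  B6 = {5, 6, 7, 9}
Tree: B1–B2, B2–B3, B3–B4, B3–B5, B5–B6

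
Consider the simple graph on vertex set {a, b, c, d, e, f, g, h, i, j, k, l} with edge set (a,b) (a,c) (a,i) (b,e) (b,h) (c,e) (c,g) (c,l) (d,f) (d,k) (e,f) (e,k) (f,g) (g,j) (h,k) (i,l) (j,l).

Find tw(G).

3

A width-3 tree decomposition is:
Bags: B1 = {a, i, j, l}  B2 = {a, c, j, l}  B3 = {a, c, g, j}  B4 = {a, b, c, g}  B5 = {b, c, e, g}  B6 = {b, e, f, g}  B7 = {b, e, f, h}  B8 = {e, f, h, k}  B9 = {d, f, h, k}
Tree: B1–B2, B2–B3, B3–B4, B4–B5, B5–B6, B6–B7, B7–B8, B8–B9
Each bag holds 4 vertices, so the decomposition has width 3, which upper-bounds the treewidth. For the lower bound: the 4 vertex sets {i,j,l}, {a}, {c}, {b,e,f,g} are disjoint, each induces a connected subgraph, and every pair is joined by at least one edge of G. Contracting each set to a single vertex therefore yields K_{4} as a minor, and since treewidth is minor-monotone, tw(G) ≥ tw(K_{4}) = 3. Combining the bounds, tw(G) = 3.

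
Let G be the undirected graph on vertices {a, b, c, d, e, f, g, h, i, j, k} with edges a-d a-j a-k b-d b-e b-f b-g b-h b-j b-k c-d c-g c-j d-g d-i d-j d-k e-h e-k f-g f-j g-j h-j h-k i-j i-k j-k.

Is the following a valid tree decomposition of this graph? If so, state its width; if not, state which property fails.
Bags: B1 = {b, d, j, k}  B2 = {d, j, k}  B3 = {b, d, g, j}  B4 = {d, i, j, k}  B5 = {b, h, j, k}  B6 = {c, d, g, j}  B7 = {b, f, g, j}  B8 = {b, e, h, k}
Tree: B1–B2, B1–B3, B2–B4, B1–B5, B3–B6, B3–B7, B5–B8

A tree decomposition must satisfy three properties: every vertex lies in some bag; for every edge, both endpoints lie together in some bag; and for every vertex, the bags containing it form a connected subtree. Here vertex a appears in no bag, so the decomposition is invalid.

No — vertex a appears in no bag.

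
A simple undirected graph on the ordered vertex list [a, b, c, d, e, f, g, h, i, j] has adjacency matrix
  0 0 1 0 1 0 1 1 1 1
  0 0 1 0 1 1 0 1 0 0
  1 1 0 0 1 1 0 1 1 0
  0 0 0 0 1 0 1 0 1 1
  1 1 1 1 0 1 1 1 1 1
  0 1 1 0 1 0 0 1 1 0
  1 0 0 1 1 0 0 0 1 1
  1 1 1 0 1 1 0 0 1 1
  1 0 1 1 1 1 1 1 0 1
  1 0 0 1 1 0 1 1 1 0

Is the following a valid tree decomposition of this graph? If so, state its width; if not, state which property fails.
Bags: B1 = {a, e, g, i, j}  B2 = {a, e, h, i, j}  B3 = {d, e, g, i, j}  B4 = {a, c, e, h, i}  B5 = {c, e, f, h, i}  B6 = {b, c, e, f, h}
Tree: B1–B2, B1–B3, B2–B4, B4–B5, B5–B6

Every vertex of G appears in some bag (union = {a, b, c, d, e, f, g, h, i, j}); every edge is covered by a bag; and for each vertex v the set of bags containing v is connected in the bag tree. The decomposition is therefore valid. The largest bag has 5 vertices, so the width is 4.

Yes; width 4.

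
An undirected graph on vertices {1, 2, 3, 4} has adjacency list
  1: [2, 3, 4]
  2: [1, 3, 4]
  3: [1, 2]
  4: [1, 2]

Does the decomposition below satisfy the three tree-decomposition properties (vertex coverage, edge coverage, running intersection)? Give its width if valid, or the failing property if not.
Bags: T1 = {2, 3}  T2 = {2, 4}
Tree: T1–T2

No — vertex 1 appears in no bag.

A tree decomposition must satisfy three properties: every vertex lies in some bag; for every edge, both endpoints lie together in some bag; and for every vertex, the bags containing it form a connected subtree. Here vertex 1 appears in no bag, so the decomposition is invalid.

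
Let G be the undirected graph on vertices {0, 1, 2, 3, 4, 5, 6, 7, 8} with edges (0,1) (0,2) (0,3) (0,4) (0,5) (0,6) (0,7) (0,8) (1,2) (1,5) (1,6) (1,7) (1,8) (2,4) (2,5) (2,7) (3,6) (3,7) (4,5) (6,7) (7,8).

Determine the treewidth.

A width-3 tree decomposition is:
Bags: B1 = {0, 1, 2, 7}  B2 = {0, 1, 7, 8}  B3 = {0, 1, 2, 5}  B4 = {0, 1, 6, 7}  B5 = {0, 3, 6, 7}  B6 = {0, 2, 4, 5}
Tree: B1–B2, B1–B3, B2–B4, B4–B5, B3–B6
Each bag holds 4 vertices, so the decomposition has width 3, which upper-bounds the treewidth. On the other hand G contains the 4-clique {0, 1, 2, 5}. A clique must lie in a single bag of any decomposition, so no decomposition can have width below 3. Hence tw(G) = 3 exactly.

3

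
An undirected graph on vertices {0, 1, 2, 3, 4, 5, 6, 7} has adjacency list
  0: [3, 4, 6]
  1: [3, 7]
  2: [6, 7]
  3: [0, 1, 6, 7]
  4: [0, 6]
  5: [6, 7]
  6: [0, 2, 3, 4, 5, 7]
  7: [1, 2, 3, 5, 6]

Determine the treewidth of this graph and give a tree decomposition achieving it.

Every bag has size at most 3, so the width is 3 − 1 = 2 and tw(G) ≤ 2. On the other hand G contains the 3-clique {1, 3, 7}. A clique must lie in a single bag of any decomposition, so no decomposition can have width below 2. Combining the bounds, tw(G) = 2.

Treewidth 2.
One such decomposition:
Bags: B1 = {5, 6, 7}  B2 = {2, 6, 7}  B3 = {3, 6, 7}  B4 = {0, 3, 6}  B5 = {0, 4, 6}  B6 = {1, 3, 7}
Tree: B1–B2, B2–B3, B3–B4, B4–B5, B3–B6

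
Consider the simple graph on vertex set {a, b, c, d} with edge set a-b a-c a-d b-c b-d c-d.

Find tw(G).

3

A width-3 tree decomposition is:
Bags: B1 = {a, b, c, d}
Tree: (single bag)
A single bag containing all 4 vertices is trivially a valid decomposition of width 3. For the lower bound, the 4 vertices {a, b, c, d} are pairwise adjacent, and any tree decomposition puts a clique entirely inside one bag — forcing width ≥ 3. The upper and lower bounds meet at 3, so that is the treewidth.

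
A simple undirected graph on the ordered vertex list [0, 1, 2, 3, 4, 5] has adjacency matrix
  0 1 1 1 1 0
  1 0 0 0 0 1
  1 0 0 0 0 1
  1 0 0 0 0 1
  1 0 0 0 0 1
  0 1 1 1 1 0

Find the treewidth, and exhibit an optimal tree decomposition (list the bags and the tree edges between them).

The largest bag has 3 vertices, giving width 2; this decomposition certifies tw(G) ≤ 2. The edges 0–3–5–4–0 form a cycle, so G is not a tree and its treewidth is at least 2. Hence tw(G) = 2 exactly.

Treewidth 2.
One such decomposition:
Bags: B1 = {0, 3, 5}  B2 = {0, 4, 5}  B3 = {0, 1, 5}  B4 = {0, 2, 5}
Tree: B1–B2, B2–B3, B3–B4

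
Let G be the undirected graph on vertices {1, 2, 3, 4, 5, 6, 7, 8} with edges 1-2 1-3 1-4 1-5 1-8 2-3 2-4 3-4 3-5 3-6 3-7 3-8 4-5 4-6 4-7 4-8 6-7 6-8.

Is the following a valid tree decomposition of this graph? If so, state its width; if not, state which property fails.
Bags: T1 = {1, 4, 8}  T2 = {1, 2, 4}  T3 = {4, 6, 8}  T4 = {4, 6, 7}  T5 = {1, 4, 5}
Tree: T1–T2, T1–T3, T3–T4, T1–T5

A tree decomposition must satisfy three properties: every vertex lies in some bag; for every edge, both endpoints lie together in some bag; and for every vertex, the bags containing it form a connected subtree. Here vertex 3 appears in no bag, so the decomposition is invalid.

No — vertex 3 appears in no bag.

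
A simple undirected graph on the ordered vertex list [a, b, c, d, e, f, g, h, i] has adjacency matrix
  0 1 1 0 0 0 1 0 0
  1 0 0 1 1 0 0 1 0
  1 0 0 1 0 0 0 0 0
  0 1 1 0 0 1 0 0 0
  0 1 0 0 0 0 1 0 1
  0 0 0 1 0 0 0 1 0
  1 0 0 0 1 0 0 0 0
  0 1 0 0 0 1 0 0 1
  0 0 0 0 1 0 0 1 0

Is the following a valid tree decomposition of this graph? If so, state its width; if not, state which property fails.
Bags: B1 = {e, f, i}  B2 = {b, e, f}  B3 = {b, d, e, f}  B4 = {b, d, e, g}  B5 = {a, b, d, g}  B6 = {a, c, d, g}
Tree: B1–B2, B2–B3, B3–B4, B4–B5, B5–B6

A tree decomposition must satisfy three properties: every vertex lies in some bag; for every edge, both endpoints lie together in some bag; and for every vertex, the bags containing it form a connected subtree. Here vertex h appears in no bag, so the decomposition is invalid.

No — vertex h appears in no bag.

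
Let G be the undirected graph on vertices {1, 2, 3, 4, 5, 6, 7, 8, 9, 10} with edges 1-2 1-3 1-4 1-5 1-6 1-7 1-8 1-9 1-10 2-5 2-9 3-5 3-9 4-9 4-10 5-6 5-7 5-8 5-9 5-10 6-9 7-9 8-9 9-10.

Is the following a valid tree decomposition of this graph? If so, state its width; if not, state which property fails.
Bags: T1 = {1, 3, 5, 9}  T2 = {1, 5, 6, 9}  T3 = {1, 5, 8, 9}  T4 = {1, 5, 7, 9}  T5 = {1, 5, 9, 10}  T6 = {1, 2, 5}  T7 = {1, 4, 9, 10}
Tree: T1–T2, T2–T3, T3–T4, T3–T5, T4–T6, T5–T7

A tree decomposition must satisfy three properties: every vertex lies in some bag; for every edge, both endpoints lie together in some bag; and for every vertex, the bags containing it form a connected subtree. Here edge (9,2) lies in no bag, so the decomposition is invalid.

No — edge (9,2) lies in no bag.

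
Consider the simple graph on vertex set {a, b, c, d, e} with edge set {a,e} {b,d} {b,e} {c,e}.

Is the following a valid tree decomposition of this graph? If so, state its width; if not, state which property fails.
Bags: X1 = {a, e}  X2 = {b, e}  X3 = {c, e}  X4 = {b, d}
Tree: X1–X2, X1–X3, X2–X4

Vertex coverage: the bags together contain {a, b, c, d, e}, the full vertex set. Edge coverage: each edge of G has both endpoints in at least one bag. Running intersection: for every vertex, the bags containing it form a connected subtree. All three properties hold, so this is a valid tree decomposition of width max|bag| − 1 = 1, and hence tw(G) ≤ 1.

Yes; width 1.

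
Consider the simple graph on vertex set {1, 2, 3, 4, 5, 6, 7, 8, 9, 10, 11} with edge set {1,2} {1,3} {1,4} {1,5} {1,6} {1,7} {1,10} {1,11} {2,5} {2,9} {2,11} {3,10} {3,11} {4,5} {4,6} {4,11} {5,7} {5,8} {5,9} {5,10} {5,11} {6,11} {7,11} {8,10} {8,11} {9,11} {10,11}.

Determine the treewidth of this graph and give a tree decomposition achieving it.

Each bag holds 4 vertices, so the decomposition has width 3, which upper-bounds the treewidth. For the lower bound, the 4 vertices {5, 8, 10, 11} are pairwise adjacent, and any tree decomposition puts a clique entirely inside one bag — forcing width ≥ 3. The upper and lower bounds meet at 3, so that is the treewidth.

Treewidth 3.
Bags: B1 = {1, 5, 7, 11}  B2 = {1, 5, 10, 11}  B3 = {1, 4, 5, 11}  B4 = {1, 2, 5, 11}  B5 = {5, 8, 10, 11}  B6 = {2, 5, 9, 11}  B7 = {1, 3, 10, 11}  B8 = {1, 4, 6, 11}
Tree: B1–B2, B2–B3, B2–B4, B2–B5, B4–B6, B2–B7, B3–B8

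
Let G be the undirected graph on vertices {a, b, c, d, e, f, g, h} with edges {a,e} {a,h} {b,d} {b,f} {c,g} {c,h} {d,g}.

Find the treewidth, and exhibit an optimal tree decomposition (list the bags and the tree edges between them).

The largest bag has 2 vertices, giving width 1; this decomposition certifies tw(G) ≤ 1. G has an edge, so its treewidth is at least 1. Combining the bounds, tw(G) = 1.

Treewidth 1.
One optimal decomposition is:
Bags: B1 = {b, f}  B2 = {b, d}  B3 = {d, g}  B4 = {c, g}  B5 = {c, h}  B6 = {a, h}  B7 = {a, e}
Tree: B1–B2, B2–B3, B3–B4, B4–B5, B5–B6, B6–B7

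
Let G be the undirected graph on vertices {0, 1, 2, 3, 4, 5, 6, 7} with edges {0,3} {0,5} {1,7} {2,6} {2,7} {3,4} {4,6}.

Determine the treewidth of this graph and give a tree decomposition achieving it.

Treewidth 1.
One optimal decomposition is:
Bags: B1 = {1, 7}  B2 = {2, 7}  B3 = {2, 6}  B4 = {4, 6}  B5 = {3, 4}  B6 = {0, 3}  B7 = {0, 5}
Tree: B1–B2, B2–B3, B3–B4, B4–B5, B5–B6, B6–B7

Every bag has size at most 2, so the width is 2 − 1 = 1 and tw(G) ≤ 1. Since G has at least one edge (e.g. 1–7), it is not an edgeless graph, so tw(G) ≥ 1. Combining the bounds, tw(G) = 1.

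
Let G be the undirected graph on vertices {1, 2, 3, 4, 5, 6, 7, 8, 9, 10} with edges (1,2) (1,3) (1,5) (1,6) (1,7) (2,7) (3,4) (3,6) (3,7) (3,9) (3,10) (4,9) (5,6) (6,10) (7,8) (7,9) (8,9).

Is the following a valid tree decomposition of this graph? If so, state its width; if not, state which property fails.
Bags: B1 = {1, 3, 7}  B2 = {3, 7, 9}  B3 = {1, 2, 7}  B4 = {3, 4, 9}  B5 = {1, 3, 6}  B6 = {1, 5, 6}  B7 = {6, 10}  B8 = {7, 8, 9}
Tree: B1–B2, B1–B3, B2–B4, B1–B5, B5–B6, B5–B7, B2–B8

No — edge (3,10) lies in no bag.

A tree decomposition must satisfy three properties: every vertex lies in some bag; for every edge, both endpoints lie together in some bag; and for every vertex, the bags containing it form a connected subtree. Here edge (3,10) lies in no bag, so the decomposition is invalid.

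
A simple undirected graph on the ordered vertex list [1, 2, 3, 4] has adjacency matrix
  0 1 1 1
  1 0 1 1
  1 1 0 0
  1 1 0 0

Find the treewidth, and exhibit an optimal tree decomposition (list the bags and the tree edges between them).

Treewidth 2.
One optimal decomposition is:
Bags: B1 = {1, 2, 4}  B2 = {1, 2, 3}
Tree: B1–B2

Each bag holds 3 vertices, so the decomposition has width 2, which upper-bounds the treewidth. Conversely, {1, 2, 3} is a clique of size 3, and the vertices of any clique must share a bag in every tree decomposition; so some bag has ≥ 3 vertices and tw(G) ≥ 2. Therefore the treewidth is 2.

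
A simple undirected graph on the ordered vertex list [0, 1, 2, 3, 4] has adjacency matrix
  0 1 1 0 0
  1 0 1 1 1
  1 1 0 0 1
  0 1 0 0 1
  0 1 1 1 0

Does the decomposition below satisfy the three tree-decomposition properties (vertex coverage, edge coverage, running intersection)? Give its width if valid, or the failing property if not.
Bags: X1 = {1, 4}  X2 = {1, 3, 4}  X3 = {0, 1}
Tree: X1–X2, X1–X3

No — vertex 2 appears in no bag.

A tree decomposition must satisfy three properties: every vertex lies in some bag; for every edge, both endpoints lie together in some bag; and for every vertex, the bags containing it form a connected subtree. Here vertex 2 appears in no bag, so the decomposition is invalid.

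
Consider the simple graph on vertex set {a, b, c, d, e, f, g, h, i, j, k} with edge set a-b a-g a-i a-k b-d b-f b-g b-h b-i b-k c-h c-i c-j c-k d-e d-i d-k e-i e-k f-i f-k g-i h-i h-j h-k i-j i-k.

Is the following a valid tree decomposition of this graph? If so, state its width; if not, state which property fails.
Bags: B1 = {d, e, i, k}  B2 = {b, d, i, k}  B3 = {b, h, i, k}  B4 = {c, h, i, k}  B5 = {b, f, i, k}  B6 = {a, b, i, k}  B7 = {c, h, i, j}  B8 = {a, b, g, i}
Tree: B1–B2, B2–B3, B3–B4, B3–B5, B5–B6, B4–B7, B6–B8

Vertex coverage: the bags together contain {a, b, c, d, e, f, g, h, i, j, k}, the full vertex set. Edge coverage: each edge of G has both endpoints in at least one bag. Running intersection: for every vertex, the bags containing it form a connected subtree. All three properties hold, so this is a valid tree decomposition of width max|bag| − 1 = 3, and hence tw(G) ≤ 3.

Yes; width 3.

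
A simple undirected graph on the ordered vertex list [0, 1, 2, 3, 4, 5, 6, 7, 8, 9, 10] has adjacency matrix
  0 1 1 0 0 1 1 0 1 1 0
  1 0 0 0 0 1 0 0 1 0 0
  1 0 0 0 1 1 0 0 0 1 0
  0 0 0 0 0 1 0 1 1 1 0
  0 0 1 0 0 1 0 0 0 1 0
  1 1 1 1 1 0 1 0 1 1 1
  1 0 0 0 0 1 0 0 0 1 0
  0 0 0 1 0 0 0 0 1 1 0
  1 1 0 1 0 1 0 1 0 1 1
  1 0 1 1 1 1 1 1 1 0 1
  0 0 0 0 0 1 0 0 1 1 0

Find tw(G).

3

A width-3 tree decomposition is:
Bags: B1 = {0, 5, 6, 9}  B2 = {0, 5, 8, 9}  B3 = {0, 2, 5, 9}  B4 = {2, 4, 5, 9}  B5 = {5, 8, 9, 10}  B6 = {3, 5, 8, 9}  B7 = {0, 1, 5, 8}  B8 = {3, 7, 8, 9}
Tree: B1–B2, B2–B3, B3–B4, B2–B5, B2–B6, B2–B7, B6–B8
Each bag holds 4 vertices, so the decomposition has width 3, which upper-bounds the treewidth. On the other hand G contains the 4-clique {0, 1, 5, 8}. A clique must lie in a single bag of any decomposition, so no decomposition can have width below 3. Combining the bounds, tw(G) = 3.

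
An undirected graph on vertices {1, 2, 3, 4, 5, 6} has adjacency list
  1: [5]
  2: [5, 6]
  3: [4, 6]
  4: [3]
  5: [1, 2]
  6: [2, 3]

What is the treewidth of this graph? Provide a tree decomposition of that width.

Treewidth 1.
Bags: B1 = {3, 4}  B2 = {3, 6}  B3 = {2, 6}  B4 = {2, 5}  B5 = {1, 5}
Tree: B1–B2, B2–B3, B3–B4, B4–B5

Each bag holds 2 vertices, so the decomposition has width 1, which upper-bounds the treewidth. Since G has at least one edge (e.g. 4–3), it is not an edgeless graph, so tw(G) ≥ 1. Hence tw(G) = 1 exactly.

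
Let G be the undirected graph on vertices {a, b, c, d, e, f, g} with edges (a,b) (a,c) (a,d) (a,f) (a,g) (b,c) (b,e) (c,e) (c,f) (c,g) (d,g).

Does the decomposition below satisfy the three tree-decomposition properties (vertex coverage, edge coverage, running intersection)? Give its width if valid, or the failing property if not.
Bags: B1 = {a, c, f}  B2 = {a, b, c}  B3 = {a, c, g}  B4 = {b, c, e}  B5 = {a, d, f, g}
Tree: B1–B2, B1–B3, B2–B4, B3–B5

A tree decomposition must satisfy three properties: every vertex lies in some bag; for every edge, both endpoints lie together in some bag; and for every vertex, the bags containing it form a connected subtree. Here bags containing vertex f are not connected in the tree, so the decomposition is invalid.

No — bags containing vertex f are not connected in the tree.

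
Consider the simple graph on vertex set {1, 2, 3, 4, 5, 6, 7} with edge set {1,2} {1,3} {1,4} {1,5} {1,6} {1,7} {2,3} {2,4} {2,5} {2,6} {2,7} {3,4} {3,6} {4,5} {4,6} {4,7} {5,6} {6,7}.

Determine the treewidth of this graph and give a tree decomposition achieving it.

The largest bag has 5 vertices, giving width 4; this decomposition certifies tw(G) ≤ 4. For the lower bound, the 5 vertices {1, 2, 3, 4, 6} are pairwise adjacent, and any tree decomposition puts a clique entirely inside one bag — forcing width ≥ 4. Therefore the treewidth is 4.

Treewidth 4.
One such decomposition:
Bags: B1 = {1, 2, 4, 6, 7}  B2 = {1, 2, 4, 5, 6}  B3 = {1, 2, 3, 4, 6}
Tree: B1–B2, B1–B3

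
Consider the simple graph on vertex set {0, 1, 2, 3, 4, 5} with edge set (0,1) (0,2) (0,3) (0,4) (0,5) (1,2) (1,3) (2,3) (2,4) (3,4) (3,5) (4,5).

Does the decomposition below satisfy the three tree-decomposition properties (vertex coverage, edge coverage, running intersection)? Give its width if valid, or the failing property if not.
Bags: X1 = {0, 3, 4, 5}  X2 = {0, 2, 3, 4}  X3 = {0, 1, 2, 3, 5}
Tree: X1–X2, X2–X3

No — bags containing vertex 5 are not connected in the tree.

A tree decomposition must satisfy three properties: every vertex lies in some bag; for every edge, both endpoints lie together in some bag; and for every vertex, the bags containing it form a connected subtree. Here bags containing vertex 5 are not connected in the tree, so the decomposition is invalid.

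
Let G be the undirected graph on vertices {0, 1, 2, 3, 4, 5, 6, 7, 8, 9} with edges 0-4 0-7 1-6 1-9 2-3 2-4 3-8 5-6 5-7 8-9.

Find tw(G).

A width-2 tree decomposition is:
Bags: B1 = {5, 6, 7}  B2 = {0, 6, 7}  B3 = {0, 4, 6}  B4 = {2, 4, 6}  B5 = {2, 3, 6}  B6 = {3, 6, 8}  B7 = {6, 8, 9}  B8 = {1, 6, 9}
Tree: B1–B2, B2–B3, B3–B4, B4–B5, B5–B6, B6–B7, B7–B8
Every bag has size at most 3, so the width is 3 − 1 = 2 and tw(G) ≤ 2. Since 6–5–7–0–4–2–3–8–9–1–6 is a cycle in G, G is not acyclic. Forests are exactly the graphs of treewidth ≤ 1, so tw(G) ≥ 2. The upper and lower bounds meet at 2, so that is the treewidth.

2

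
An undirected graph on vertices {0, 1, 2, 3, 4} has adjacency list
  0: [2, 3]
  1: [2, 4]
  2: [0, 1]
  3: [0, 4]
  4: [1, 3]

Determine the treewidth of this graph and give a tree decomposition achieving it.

Treewidth 2.
One such decomposition:
Bags: B1 = {0, 1, 2}  B2 = {0, 1, 4}  B3 = {0, 3, 4}
Tree: B1–B2, B2–B3

Every bag has size at most 3, so the width is 3 − 1 = 2 and tw(G) ≤ 2. The edges 0–2–1–4–3–0 form a cycle, so G is not a tree and its treewidth is at least 2. Therefore the treewidth is 2.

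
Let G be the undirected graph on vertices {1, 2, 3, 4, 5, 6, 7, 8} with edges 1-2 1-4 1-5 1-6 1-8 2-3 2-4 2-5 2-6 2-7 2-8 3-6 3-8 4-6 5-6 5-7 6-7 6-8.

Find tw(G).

A width-3 tree decomposition is:
Bags: B1 = {1, 2, 6, 8}  B2 = {2, 3, 6, 8}  B3 = {1, 2, 5, 6}  B4 = {2, 5, 6, 7}  B5 = {1, 2, 4, 6}
Tree: B1–B2, B1–B3, B3–B4, B1–B5
Each bag holds 4 vertices, so the decomposition has width 3, which upper-bounds the treewidth. For the lower bound, the 4 vertices {1, 2, 6, 8} are pairwise adjacent, and any tree decomposition puts a clique entirely inside one bag — forcing width ≥ 3. The upper and lower bounds meet at 3, so that is the treewidth.

3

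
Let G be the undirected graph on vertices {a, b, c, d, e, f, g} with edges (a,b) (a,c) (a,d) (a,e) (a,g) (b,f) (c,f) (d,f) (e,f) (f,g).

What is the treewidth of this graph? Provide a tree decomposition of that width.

Treewidth 2.
One optimal decomposition is:
Bags: B1 = {a, c, f}  B2 = {a, d, f}  B3 = {a, e, f}  B4 = {a, f, g}  B5 = {a, b, f}
Tree: B1–B2, B2–B3, B3–B4, B4–B5

The largest bag has 3 vertices, giving width 2; this decomposition certifies tw(G) ≤ 2. The edges f–c–a–d–f form a cycle, so G is not a tree and its treewidth is at least 2. Therefore the treewidth is 2.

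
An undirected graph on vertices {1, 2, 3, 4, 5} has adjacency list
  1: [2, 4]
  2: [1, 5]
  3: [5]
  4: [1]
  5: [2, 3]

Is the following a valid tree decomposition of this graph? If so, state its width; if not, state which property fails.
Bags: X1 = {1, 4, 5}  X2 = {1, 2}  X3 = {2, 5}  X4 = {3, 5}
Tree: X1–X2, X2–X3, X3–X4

A tree decomposition must satisfy three properties: every vertex lies in some bag; for every edge, both endpoints lie together in some bag; and for every vertex, the bags containing it form a connected subtree. Here bags containing vertex 5 are not connected in the tree, so the decomposition is invalid.

No — bags containing vertex 5 are not connected in the tree.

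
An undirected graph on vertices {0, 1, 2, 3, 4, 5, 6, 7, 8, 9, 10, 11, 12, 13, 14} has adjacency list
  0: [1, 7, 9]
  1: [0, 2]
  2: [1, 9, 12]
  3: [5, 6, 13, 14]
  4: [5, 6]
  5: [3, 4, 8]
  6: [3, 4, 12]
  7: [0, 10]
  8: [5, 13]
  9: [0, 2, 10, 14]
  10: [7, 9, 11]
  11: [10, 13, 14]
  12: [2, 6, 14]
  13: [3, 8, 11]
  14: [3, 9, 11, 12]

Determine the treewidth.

A width-3 tree decomposition is:
Bags: B1 = {4, 5, 6, 8}  B2 = {3, 5, 6, 8}  B3 = {3, 6, 8, 13}  B4 = {3, 6, 12, 13}  B5 = {3, 12, 13, 14}  B6 = {11, 12, 13, 14}  B7 = {2, 11, 12, 14}  B8 = {2, 9, 11, 14}  B9 = {2, 9, 10, 11}  B10 = {1, 2, 9, 10}  B11 = {0, 1, 9, 10}  B12 = {0, 1, 7, 10}
Tree: B1–B2, B2–B3, B3–B4, B4–B5, B5–B6, B6–B7, B7–B8, B8–B9, B9–B10, B10–B11, B11–B12
The largest bag has 4 vertices, giving width 3; this decomposition certifies tw(G) ≤ 3. For the lower bound: the 4 vertex sets {4,5,8}, {6}, {3}, {11,12,13,14} are disjoint, each induces a connected subgraph, and every pair is joined by at least one edge of G. Contracting each set to a single vertex therefore yields K_{4} as a minor, and since treewidth is minor-monotone, tw(G) ≥ tw(K_{4}) = 3. The upper and lower bounds meet at 3, so that is the treewidth.

3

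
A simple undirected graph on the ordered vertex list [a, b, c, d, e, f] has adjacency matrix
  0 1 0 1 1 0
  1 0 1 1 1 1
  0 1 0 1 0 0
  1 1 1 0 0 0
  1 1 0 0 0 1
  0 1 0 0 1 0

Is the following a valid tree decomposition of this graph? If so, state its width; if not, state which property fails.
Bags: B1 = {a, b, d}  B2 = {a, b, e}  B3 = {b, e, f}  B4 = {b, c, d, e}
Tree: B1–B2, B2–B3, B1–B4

A tree decomposition must satisfy three properties: every vertex lies in some bag; for every edge, both endpoints lie together in some bag; and for every vertex, the bags containing it form a connected subtree. Here bags containing vertex e are not connected in the tree, so the decomposition is invalid.

No — bags containing vertex e are not connected in the tree.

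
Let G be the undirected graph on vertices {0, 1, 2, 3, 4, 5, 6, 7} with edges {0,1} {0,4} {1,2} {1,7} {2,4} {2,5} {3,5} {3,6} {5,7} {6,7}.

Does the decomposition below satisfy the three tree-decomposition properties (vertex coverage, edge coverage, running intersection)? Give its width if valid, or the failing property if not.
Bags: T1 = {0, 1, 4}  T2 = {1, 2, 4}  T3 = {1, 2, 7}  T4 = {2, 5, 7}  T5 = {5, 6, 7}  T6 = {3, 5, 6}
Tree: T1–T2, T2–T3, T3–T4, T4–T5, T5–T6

Vertex coverage: the bags together contain {0, 1, 2, 3, 4, 5, 6, 7}, the full vertex set. Edge coverage: each edge of G has both endpoints in at least one bag. Running intersection: for every vertex, the bags containing it form a connected subtree. All three properties hold, so this is a valid tree decomposition of width max|bag| − 1 = 2, and hence tw(G) ≤ 2.

Yes; width 2.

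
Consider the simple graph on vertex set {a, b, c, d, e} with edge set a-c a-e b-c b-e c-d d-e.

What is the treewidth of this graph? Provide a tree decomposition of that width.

Each bag holds 3 vertices, so the decomposition has width 2, which upper-bounds the treewidth. Since b–c–d–e–b is a cycle in G, G is not acyclic. Forests are exactly the graphs of treewidth ≤ 1, so tw(G) ≥ 2. Therefore the treewidth is 2.

Treewidth 2.
One such decomposition:
Bags: B1 = {b, c, e}  B2 = {c, d, e}  B3 = {a, c, e}
Tree: B1–B2, B2–B3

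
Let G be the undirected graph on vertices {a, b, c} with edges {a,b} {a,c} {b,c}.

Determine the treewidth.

A width-2 tree decomposition is:
Bags: B1 = {a, b, c}
Tree: (single bag)
A single bag containing all 3 vertices is trivially a valid decomposition of width 2. Conversely, {a, b, c} is a clique of size 3, and the vertices of any clique must share a bag in every tree decomposition; so some bag has ≥ 3 vertices and tw(G) ≥ 2. Therefore the treewidth is 2.

2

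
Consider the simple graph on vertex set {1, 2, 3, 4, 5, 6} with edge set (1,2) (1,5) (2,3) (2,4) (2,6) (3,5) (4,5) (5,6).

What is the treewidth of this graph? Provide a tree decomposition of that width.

Every bag has size at most 3, so the width is 3 − 1 = 2 and tw(G) ≤ 2. Since 5–3–2–4–5 is a cycle in G, G is not acyclic. Forests are exactly the graphs of treewidth ≤ 1, so tw(G) ≥ 2. Therefore the treewidth is 2.

Treewidth 2.
One such decomposition:
Bags: B1 = {2, 3, 5}  B2 = {2, 4, 5}  B3 = {2, 5, 6}  B4 = {1, 2, 5}
Tree: B1–B2, B2–B3, B3–B4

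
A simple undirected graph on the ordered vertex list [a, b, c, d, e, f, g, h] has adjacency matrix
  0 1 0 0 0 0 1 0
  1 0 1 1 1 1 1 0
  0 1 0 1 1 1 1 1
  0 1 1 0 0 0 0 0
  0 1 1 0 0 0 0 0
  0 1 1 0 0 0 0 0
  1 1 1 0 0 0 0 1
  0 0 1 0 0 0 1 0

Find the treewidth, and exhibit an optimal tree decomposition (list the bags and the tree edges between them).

The largest bag has 3 vertices, giving width 2; this decomposition certifies tw(G) ≤ 2. For the lower bound, the 3 vertices {c, g, h} are pairwise adjacent, and any tree decomposition puts a clique entirely inside one bag — forcing width ≥ 2. Therefore the treewidth is 2.

Treewidth 2.
One optimal decomposition is:
Bags: B1 = {c, g, h}  B2 = {b, c, g}  B3 = {b, c, e}  B4 = {a, b, g}  B5 = {b, c, d}  B6 = {b, c, f}
Tree: B1–B2, B2–B3, B2–B4, B3–B5, B2–B6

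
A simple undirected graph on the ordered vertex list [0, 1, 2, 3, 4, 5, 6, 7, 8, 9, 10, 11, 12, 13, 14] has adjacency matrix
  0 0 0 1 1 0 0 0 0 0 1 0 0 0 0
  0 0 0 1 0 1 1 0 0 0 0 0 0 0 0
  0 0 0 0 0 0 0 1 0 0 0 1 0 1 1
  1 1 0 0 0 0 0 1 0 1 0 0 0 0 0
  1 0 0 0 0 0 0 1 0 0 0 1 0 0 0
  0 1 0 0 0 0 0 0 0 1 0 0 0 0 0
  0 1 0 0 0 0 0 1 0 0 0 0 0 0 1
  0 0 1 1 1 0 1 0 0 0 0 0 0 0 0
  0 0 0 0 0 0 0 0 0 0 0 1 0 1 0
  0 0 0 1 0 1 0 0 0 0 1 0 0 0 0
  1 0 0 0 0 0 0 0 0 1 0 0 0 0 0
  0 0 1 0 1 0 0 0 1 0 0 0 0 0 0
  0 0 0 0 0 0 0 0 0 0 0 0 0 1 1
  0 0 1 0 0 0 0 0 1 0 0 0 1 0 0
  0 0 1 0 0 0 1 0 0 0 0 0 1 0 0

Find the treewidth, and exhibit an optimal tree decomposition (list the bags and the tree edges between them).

Every bag has size at most 4, so the width is 4 − 1 = 3 and tw(G) ≤ 3. For the lower bound: the 4 vertex sets {5,9,10}, {1}, {3}, {0,4,6,7} are disjoint, each induces a connected subgraph, and every pair is joined by at least one edge of G. Contracting each set to a single vertex therefore yields K_{4} as a minor, and since treewidth is minor-monotone, tw(G) ≥ tw(K_{4}) = 3. Combining the bounds, tw(G) = 3.

Treewidth 3.
One optimal decomposition is:
Bags: B1 = {1, 5, 9, 10}  B2 = {1, 3, 9, 10}  B3 = {0, 1, 3, 10}  B4 = {0, 1, 3, 6}  B5 = {0, 3, 6, 7}  B6 = {0, 4, 6, 7}  B7 = {4, 6, 7, 14}  B8 = {2, 4, 7, 14}  B9 = {2, 4, 11, 14}  B10 = {2, 11, 12, 14}  B11 = {2, 11, 12, 13}  B12 = {8, 11, 12, 13}
Tree: B1–B2, B2–B3, B3–B4, B4–B5, B5–B6, B6–B7, B7–B8, B8–B9, B9–B10, B10–B11, B11–B12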